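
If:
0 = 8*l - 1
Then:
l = 1/8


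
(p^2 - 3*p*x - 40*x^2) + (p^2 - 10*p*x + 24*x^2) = 2*p^2 - 13*p*x - 16*x^2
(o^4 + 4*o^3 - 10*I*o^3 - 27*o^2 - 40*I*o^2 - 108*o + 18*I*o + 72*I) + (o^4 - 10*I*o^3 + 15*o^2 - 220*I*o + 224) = 2*o^4 + 4*o^3 - 20*I*o^3 - 12*o^2 - 40*I*o^2 - 108*o - 202*I*o + 224 + 72*I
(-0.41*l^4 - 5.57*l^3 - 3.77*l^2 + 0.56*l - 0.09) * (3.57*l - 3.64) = -1.4637*l^5 - 18.3925*l^4 + 6.8159*l^3 + 15.722*l^2 - 2.3597*l + 0.3276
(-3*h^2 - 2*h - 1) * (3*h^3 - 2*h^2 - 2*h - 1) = -9*h^5 + 7*h^3 + 9*h^2 + 4*h + 1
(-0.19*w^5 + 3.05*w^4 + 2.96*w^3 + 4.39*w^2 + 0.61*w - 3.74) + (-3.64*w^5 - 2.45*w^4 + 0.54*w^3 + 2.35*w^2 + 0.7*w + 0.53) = -3.83*w^5 + 0.6*w^4 + 3.5*w^3 + 6.74*w^2 + 1.31*w - 3.21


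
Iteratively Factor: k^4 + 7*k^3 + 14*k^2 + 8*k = (k + 1)*(k^3 + 6*k^2 + 8*k) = k*(k + 1)*(k^2 + 6*k + 8) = k*(k + 1)*(k + 4)*(k + 2)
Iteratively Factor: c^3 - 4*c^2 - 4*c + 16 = (c - 4)*(c^2 - 4) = (c - 4)*(c + 2)*(c - 2)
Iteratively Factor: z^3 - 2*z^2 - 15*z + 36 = (z - 3)*(z^2 + z - 12) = (z - 3)*(z + 4)*(z - 3)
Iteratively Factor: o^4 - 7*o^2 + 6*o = (o + 3)*(o^3 - 3*o^2 + 2*o) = o*(o + 3)*(o^2 - 3*o + 2) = o*(o - 2)*(o + 3)*(o - 1)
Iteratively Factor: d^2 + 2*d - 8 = (d - 2)*(d + 4)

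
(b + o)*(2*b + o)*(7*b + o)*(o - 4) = 14*b^3*o - 56*b^3 + 23*b^2*o^2 - 92*b^2*o + 10*b*o^3 - 40*b*o^2 + o^4 - 4*o^3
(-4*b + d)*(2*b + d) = -8*b^2 - 2*b*d + d^2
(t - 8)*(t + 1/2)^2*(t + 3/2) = t^4 - 11*t^3/2 - 73*t^2/4 - 109*t/8 - 3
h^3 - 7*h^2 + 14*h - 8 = (h - 4)*(h - 2)*(h - 1)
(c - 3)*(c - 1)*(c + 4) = c^3 - 13*c + 12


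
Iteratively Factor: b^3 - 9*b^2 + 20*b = (b - 4)*(b^2 - 5*b) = b*(b - 4)*(b - 5)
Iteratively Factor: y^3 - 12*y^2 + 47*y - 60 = (y - 3)*(y^2 - 9*y + 20) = (y - 4)*(y - 3)*(y - 5)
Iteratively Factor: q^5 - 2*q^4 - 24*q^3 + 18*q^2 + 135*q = (q - 3)*(q^4 + q^3 - 21*q^2 - 45*q) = (q - 3)*(q + 3)*(q^3 - 2*q^2 - 15*q) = q*(q - 3)*(q + 3)*(q^2 - 2*q - 15) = q*(q - 5)*(q - 3)*(q + 3)*(q + 3)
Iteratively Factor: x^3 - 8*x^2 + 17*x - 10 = (x - 5)*(x^2 - 3*x + 2) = (x - 5)*(x - 2)*(x - 1)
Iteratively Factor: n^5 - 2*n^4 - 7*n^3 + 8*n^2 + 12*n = (n - 3)*(n^4 + n^3 - 4*n^2 - 4*n) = (n - 3)*(n + 2)*(n^3 - n^2 - 2*n) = (n - 3)*(n - 2)*(n + 2)*(n^2 + n) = (n - 3)*(n - 2)*(n + 1)*(n + 2)*(n)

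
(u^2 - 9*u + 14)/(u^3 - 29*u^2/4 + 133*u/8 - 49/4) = 8*(u - 7)/(8*u^2 - 42*u + 49)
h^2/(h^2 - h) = h/(h - 1)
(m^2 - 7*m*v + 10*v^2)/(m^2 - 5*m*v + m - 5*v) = (m - 2*v)/(m + 1)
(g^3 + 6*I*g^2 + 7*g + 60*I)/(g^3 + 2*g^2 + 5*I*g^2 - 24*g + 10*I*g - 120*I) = (g^2 + I*g + 12)/(g^2 + 2*g - 24)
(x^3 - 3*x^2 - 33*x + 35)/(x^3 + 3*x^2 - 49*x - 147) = (x^2 + 4*x - 5)/(x^2 + 10*x + 21)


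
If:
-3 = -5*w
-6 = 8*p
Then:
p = -3/4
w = 3/5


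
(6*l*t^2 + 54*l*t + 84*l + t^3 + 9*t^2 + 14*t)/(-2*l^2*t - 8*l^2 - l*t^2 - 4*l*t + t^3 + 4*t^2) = (6*l*t^2 + 54*l*t + 84*l + t^3 + 9*t^2 + 14*t)/(-2*l^2*t - 8*l^2 - l*t^2 - 4*l*t + t^3 + 4*t^2)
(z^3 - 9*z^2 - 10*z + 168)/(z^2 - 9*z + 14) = (z^2 - 2*z - 24)/(z - 2)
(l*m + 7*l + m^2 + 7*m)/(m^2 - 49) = (l + m)/(m - 7)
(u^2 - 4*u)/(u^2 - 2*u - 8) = u/(u + 2)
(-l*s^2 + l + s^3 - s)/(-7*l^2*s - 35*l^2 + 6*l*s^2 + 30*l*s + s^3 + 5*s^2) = (s^2 - 1)/(7*l*s + 35*l + s^2 + 5*s)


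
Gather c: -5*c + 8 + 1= 9 - 5*c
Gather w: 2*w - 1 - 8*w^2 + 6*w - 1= -8*w^2 + 8*w - 2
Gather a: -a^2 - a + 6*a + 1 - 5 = -a^2 + 5*a - 4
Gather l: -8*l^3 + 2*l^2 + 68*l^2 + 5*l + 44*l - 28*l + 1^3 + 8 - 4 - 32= -8*l^3 + 70*l^2 + 21*l - 27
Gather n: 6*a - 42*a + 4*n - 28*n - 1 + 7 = -36*a - 24*n + 6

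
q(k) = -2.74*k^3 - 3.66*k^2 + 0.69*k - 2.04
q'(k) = -8.22*k^2 - 7.32*k + 0.69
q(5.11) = -459.69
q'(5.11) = -251.36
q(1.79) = -28.25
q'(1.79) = -38.75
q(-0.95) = -3.65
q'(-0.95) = 0.23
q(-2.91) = 32.48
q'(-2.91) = -47.62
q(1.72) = -25.62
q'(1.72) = -36.22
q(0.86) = -5.90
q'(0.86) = -11.68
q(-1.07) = -3.61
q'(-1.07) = -0.89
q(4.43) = -309.02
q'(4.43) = -193.05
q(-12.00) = 4197.36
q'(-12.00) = -1095.15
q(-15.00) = 8411.61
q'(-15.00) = -1739.01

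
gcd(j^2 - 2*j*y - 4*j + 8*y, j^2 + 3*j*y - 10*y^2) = -j + 2*y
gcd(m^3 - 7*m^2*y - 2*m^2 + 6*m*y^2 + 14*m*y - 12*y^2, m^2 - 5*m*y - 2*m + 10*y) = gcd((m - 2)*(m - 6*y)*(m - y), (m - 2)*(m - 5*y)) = m - 2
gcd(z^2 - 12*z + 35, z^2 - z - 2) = 1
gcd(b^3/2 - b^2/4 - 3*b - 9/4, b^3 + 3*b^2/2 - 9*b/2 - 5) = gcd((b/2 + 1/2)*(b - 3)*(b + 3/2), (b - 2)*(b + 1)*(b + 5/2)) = b + 1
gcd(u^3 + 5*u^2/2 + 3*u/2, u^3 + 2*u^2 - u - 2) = u + 1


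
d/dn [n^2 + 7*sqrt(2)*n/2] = 2*n + 7*sqrt(2)/2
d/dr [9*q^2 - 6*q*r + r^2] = -6*q + 2*r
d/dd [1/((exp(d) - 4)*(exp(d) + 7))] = (-2*exp(d) - 3)*exp(d)/(exp(4*d) + 6*exp(3*d) - 47*exp(2*d) - 168*exp(d) + 784)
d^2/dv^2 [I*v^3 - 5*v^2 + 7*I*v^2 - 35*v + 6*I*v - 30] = 6*I*v - 10 + 14*I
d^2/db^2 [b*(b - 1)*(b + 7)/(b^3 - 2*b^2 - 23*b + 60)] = 8*(2*b^6 + 12*b^5 + 24*b^4 - 584*b^3 + 135*b^2 + 2070*b + 2985)/(b^9 - 6*b^8 - 57*b^7 + 448*b^6 + 591*b^5 - 10734*b^4 + 15193*b^3 + 73620*b^2 - 248400*b + 216000)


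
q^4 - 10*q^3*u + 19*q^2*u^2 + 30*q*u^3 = q*(q - 6*u)*(q - 5*u)*(q + u)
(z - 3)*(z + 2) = z^2 - z - 6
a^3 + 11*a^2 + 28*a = a*(a + 4)*(a + 7)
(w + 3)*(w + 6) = w^2 + 9*w + 18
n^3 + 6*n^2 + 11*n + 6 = (n + 1)*(n + 2)*(n + 3)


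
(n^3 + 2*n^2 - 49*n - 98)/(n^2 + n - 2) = (n^2 - 49)/(n - 1)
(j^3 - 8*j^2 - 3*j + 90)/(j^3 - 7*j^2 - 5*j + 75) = (j - 6)/(j - 5)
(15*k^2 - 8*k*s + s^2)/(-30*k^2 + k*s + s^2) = (-3*k + s)/(6*k + s)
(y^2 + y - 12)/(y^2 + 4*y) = (y - 3)/y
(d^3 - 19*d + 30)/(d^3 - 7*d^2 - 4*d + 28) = (d^2 + 2*d - 15)/(d^2 - 5*d - 14)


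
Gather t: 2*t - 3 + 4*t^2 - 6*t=4*t^2 - 4*t - 3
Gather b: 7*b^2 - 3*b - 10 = 7*b^2 - 3*b - 10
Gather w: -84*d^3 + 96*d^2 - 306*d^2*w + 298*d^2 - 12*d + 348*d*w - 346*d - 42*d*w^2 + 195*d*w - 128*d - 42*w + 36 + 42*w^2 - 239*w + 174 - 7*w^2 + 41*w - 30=-84*d^3 + 394*d^2 - 486*d + w^2*(35 - 42*d) + w*(-306*d^2 + 543*d - 240) + 180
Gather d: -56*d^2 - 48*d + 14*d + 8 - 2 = -56*d^2 - 34*d + 6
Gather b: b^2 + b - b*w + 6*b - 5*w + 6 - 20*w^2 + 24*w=b^2 + b*(7 - w) - 20*w^2 + 19*w + 6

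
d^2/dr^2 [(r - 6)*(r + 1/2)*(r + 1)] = 6*r - 9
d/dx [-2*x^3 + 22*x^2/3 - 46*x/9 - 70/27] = -6*x^2 + 44*x/3 - 46/9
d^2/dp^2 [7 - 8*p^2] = -16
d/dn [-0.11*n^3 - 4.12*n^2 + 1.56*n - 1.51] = -0.33*n^2 - 8.24*n + 1.56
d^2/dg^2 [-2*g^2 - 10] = -4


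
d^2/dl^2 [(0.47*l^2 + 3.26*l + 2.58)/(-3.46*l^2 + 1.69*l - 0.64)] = (7.105427357601e-15*l^4 - 83.551388*l^3 - 179.07576*l^2 + 133.831416*l - 10.748228)/(41.421736*l^6 - 60.696012*l^5 + 52.63179*l^4 - 27.280825*l^3 + 9.73536*l^2 - 2.076672*l + 0.262144)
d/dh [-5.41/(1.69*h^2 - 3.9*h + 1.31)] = (18.2858*h - 21.099)/(1.69*h^2 - 3.9*h + 1.31)^2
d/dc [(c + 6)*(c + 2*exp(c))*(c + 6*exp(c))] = 8*c^2*exp(c) + 3*c^2 + 24*c*exp(2*c) + 64*c*exp(c) + 12*c + 156*exp(2*c) + 48*exp(c)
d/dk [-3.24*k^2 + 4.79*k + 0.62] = 4.79 - 6.48*k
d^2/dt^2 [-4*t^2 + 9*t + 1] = -8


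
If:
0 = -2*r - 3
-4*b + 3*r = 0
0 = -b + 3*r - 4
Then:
No Solution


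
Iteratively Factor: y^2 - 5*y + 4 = (y - 4)*(y - 1)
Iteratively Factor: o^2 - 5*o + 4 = (o - 4)*(o - 1)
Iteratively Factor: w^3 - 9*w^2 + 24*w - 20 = (w - 5)*(w^2 - 4*w + 4) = (w - 5)*(w - 2)*(w - 2)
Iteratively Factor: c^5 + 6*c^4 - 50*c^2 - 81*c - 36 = (c + 3)*(c^4 + 3*c^3 - 9*c^2 - 23*c - 12) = (c + 1)*(c + 3)*(c^3 + 2*c^2 - 11*c - 12) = (c + 1)*(c + 3)*(c + 4)*(c^2 - 2*c - 3) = (c - 3)*(c + 1)*(c + 3)*(c + 4)*(c + 1)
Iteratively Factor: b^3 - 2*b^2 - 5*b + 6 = (b - 3)*(b^2 + b - 2) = (b - 3)*(b + 2)*(b - 1)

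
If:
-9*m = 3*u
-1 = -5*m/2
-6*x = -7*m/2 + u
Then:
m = 2/5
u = -6/5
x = 13/30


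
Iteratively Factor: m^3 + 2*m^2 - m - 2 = (m + 1)*(m^2 + m - 2) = (m + 1)*(m + 2)*(m - 1)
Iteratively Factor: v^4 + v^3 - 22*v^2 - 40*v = (v)*(v^3 + v^2 - 22*v - 40) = v*(v + 4)*(v^2 - 3*v - 10) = v*(v - 5)*(v + 4)*(v + 2)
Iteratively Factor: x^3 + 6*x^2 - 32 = (x - 2)*(x^2 + 8*x + 16) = (x - 2)*(x + 4)*(x + 4)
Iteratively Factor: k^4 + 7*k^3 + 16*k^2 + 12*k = (k + 2)*(k^3 + 5*k^2 + 6*k) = (k + 2)^2*(k^2 + 3*k) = (k + 2)^2*(k + 3)*(k)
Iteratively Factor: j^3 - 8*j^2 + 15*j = (j - 3)*(j^2 - 5*j) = j*(j - 3)*(j - 5)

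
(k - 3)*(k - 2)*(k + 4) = k^3 - k^2 - 14*k + 24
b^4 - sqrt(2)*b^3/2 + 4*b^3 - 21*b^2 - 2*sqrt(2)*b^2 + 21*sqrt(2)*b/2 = b*(b - 3)*(b + 7)*(b - sqrt(2)/2)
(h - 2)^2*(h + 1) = h^3 - 3*h^2 + 4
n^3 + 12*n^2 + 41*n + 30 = (n + 1)*(n + 5)*(n + 6)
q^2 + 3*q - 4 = (q - 1)*(q + 4)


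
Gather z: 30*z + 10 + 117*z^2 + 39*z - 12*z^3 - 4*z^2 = -12*z^3 + 113*z^2 + 69*z + 10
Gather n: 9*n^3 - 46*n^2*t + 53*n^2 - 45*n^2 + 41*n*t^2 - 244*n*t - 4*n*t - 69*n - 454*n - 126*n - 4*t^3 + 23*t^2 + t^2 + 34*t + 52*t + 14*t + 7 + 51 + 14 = 9*n^3 + n^2*(8 - 46*t) + n*(41*t^2 - 248*t - 649) - 4*t^3 + 24*t^2 + 100*t + 72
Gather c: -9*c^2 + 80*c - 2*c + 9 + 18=-9*c^2 + 78*c + 27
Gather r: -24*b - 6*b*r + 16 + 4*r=-24*b + r*(4 - 6*b) + 16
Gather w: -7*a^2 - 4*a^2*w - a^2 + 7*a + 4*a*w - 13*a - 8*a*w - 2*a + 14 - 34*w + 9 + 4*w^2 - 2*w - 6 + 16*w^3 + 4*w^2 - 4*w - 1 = -8*a^2 - 8*a + 16*w^3 + 8*w^2 + w*(-4*a^2 - 4*a - 40) + 16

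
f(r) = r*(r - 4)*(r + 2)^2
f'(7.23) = 1322.21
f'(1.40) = -38.62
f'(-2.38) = -12.81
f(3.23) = -68.03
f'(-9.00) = -2716.00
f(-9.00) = 5733.00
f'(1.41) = -38.63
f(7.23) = 1989.50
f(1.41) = -42.46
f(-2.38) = 2.19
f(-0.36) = 4.22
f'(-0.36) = -7.55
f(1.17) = -33.27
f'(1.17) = -37.67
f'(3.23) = 41.27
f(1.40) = -42.08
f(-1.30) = 3.38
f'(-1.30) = 6.41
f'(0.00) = -16.00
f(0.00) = 0.00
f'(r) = r*(r - 4)*(2*r + 4) + r*(r + 2)^2 + (r - 4)*(r + 2)^2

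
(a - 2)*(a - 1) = a^2 - 3*a + 2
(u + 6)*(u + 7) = u^2 + 13*u + 42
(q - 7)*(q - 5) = q^2 - 12*q + 35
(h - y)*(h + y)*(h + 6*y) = h^3 + 6*h^2*y - h*y^2 - 6*y^3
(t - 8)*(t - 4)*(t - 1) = t^3 - 13*t^2 + 44*t - 32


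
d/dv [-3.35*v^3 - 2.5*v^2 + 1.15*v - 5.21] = -10.05*v^2 - 5.0*v + 1.15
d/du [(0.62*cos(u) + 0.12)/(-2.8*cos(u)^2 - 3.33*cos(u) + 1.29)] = (1.736*sin(u)^2 - 0.672*cos(u) - 2.9354)*sin(u)/(2.8*cos(u)^2 + 3.33*cos(u) - 1.29)^2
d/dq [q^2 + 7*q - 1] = 2*q + 7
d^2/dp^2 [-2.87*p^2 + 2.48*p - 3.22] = -5.74000000000000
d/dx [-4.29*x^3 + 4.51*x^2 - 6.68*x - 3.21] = -12.87*x^2 + 9.02*x - 6.68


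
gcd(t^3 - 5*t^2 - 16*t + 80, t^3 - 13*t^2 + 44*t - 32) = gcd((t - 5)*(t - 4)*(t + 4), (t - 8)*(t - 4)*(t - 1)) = t - 4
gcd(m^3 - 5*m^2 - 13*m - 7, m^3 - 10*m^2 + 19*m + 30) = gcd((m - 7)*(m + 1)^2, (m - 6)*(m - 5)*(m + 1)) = m + 1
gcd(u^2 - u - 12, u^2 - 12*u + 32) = u - 4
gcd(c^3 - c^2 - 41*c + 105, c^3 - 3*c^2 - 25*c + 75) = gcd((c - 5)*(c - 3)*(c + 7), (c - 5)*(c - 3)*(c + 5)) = c^2 - 8*c + 15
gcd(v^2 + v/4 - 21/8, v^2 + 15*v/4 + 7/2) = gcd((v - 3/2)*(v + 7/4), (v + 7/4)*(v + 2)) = v + 7/4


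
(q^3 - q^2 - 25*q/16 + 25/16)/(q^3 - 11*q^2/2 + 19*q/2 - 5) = (16*q^2 - 25)/(8*(2*q^2 - 9*q + 10))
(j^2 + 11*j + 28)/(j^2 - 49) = (j + 4)/(j - 7)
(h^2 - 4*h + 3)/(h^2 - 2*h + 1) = (h - 3)/(h - 1)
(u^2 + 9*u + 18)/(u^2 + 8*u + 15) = (u + 6)/(u + 5)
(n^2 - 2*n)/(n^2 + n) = (n - 2)/(n + 1)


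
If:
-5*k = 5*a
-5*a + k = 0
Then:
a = 0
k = 0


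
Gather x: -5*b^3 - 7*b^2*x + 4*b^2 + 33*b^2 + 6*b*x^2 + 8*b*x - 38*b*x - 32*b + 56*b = -5*b^3 + 37*b^2 + 6*b*x^2 + 24*b + x*(-7*b^2 - 30*b)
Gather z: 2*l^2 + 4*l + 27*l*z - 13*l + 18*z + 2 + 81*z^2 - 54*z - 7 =2*l^2 - 9*l + 81*z^2 + z*(27*l - 36) - 5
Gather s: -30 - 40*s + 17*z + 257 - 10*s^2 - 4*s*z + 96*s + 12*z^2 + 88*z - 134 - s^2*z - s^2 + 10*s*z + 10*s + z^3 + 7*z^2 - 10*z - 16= s^2*(-z - 11) + s*(6*z + 66) + z^3 + 19*z^2 + 95*z + 77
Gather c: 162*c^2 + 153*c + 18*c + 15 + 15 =162*c^2 + 171*c + 30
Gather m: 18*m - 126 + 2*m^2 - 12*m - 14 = 2*m^2 + 6*m - 140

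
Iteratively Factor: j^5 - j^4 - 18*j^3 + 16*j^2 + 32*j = (j + 1)*(j^4 - 2*j^3 - 16*j^2 + 32*j) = (j - 2)*(j + 1)*(j^3 - 16*j) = (j - 2)*(j + 1)*(j + 4)*(j^2 - 4*j) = (j - 4)*(j - 2)*(j + 1)*(j + 4)*(j)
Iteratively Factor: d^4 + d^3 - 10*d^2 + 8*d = (d - 2)*(d^3 + 3*d^2 - 4*d) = (d - 2)*(d + 4)*(d^2 - d) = (d - 2)*(d - 1)*(d + 4)*(d)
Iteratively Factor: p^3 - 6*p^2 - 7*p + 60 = (p - 4)*(p^2 - 2*p - 15) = (p - 5)*(p - 4)*(p + 3)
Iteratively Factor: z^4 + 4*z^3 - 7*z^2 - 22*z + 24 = (z - 1)*(z^3 + 5*z^2 - 2*z - 24) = (z - 2)*(z - 1)*(z^2 + 7*z + 12) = (z - 2)*(z - 1)*(z + 3)*(z + 4)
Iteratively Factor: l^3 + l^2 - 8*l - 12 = (l + 2)*(l^2 - l - 6) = (l + 2)^2*(l - 3)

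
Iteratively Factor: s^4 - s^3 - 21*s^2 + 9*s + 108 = (s - 4)*(s^3 + 3*s^2 - 9*s - 27) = (s - 4)*(s - 3)*(s^2 + 6*s + 9) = (s - 4)*(s - 3)*(s + 3)*(s + 3)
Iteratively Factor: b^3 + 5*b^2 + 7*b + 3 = (b + 1)*(b^2 + 4*b + 3) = (b + 1)^2*(b + 3)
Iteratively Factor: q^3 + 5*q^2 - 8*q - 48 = (q + 4)*(q^2 + q - 12) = (q + 4)^2*(q - 3)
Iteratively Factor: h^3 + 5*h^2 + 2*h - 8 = (h + 4)*(h^2 + h - 2) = (h - 1)*(h + 4)*(h + 2)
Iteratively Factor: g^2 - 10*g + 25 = (g - 5)*(g - 5)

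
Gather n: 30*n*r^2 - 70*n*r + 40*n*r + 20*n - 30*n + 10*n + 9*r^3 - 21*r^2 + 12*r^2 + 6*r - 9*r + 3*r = n*(30*r^2 - 30*r) + 9*r^3 - 9*r^2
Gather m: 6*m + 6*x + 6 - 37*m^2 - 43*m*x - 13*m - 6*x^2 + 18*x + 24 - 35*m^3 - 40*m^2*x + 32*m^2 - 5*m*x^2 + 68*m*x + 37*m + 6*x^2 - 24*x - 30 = -35*m^3 + m^2*(-40*x - 5) + m*(-5*x^2 + 25*x + 30)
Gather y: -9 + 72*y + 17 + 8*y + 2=80*y + 10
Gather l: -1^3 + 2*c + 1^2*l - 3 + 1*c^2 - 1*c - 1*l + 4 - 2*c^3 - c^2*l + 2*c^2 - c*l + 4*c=-2*c^3 + 3*c^2 + 5*c + l*(-c^2 - c)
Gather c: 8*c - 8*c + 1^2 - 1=0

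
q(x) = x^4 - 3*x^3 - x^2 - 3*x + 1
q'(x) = 4*x^3 - 9*x^2 - 2*x - 3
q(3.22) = -11.68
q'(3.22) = 30.79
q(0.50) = -1.06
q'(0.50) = -5.75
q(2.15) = -18.52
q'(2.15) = -9.15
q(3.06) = -15.82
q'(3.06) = 21.22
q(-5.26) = 1191.20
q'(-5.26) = -823.61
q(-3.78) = 364.24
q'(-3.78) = -340.08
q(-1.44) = 16.50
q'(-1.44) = -30.73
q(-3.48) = 272.42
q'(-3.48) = -273.61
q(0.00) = 1.00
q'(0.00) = -3.00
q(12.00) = 15373.00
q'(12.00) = 5589.00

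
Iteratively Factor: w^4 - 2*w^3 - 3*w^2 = (w - 3)*(w^3 + w^2) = w*(w - 3)*(w^2 + w) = w*(w - 3)*(w + 1)*(w)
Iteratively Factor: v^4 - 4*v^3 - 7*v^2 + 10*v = (v - 5)*(v^3 + v^2 - 2*v) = (v - 5)*(v - 1)*(v^2 + 2*v) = (v - 5)*(v - 1)*(v + 2)*(v)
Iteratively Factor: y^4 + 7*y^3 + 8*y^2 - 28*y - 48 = (y - 2)*(y^3 + 9*y^2 + 26*y + 24) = (y - 2)*(y + 3)*(y^2 + 6*y + 8) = (y - 2)*(y + 3)*(y + 4)*(y + 2)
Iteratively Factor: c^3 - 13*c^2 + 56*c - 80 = (c - 4)*(c^2 - 9*c + 20) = (c - 5)*(c - 4)*(c - 4)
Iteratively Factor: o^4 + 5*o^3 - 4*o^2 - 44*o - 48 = (o + 4)*(o^3 + o^2 - 8*o - 12) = (o + 2)*(o + 4)*(o^2 - o - 6) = (o - 3)*(o + 2)*(o + 4)*(o + 2)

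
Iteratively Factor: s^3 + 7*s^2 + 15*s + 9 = (s + 1)*(s^2 + 6*s + 9) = (s + 1)*(s + 3)*(s + 3)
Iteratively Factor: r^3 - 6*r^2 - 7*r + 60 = (r - 5)*(r^2 - r - 12) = (r - 5)*(r - 4)*(r + 3)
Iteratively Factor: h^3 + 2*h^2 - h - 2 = (h + 2)*(h^2 - 1) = (h - 1)*(h + 2)*(h + 1)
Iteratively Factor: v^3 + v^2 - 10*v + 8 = (v - 1)*(v^2 + 2*v - 8) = (v - 1)*(v + 4)*(v - 2)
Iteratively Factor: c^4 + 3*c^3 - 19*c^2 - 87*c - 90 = (c + 3)*(c^3 - 19*c - 30) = (c - 5)*(c + 3)*(c^2 + 5*c + 6) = (c - 5)*(c + 3)^2*(c + 2)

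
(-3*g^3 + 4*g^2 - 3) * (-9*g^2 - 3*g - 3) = 27*g^5 - 27*g^4 - 3*g^3 + 15*g^2 + 9*g + 9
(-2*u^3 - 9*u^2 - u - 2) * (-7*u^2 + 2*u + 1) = 14*u^5 + 59*u^4 - 13*u^3 + 3*u^2 - 5*u - 2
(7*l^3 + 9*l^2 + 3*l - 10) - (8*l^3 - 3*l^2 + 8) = -l^3 + 12*l^2 + 3*l - 18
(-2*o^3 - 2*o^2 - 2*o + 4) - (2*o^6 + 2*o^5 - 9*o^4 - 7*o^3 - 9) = -2*o^6 - 2*o^5 + 9*o^4 + 5*o^3 - 2*o^2 - 2*o + 13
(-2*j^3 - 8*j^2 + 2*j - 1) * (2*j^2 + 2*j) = -4*j^5 - 20*j^4 - 12*j^3 + 2*j^2 - 2*j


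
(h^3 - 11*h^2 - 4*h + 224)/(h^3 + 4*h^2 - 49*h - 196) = (h - 8)/(h + 7)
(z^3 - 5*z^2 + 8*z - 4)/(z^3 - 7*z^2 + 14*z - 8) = (z - 2)/(z - 4)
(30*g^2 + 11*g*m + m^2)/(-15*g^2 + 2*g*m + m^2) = (-6*g - m)/(3*g - m)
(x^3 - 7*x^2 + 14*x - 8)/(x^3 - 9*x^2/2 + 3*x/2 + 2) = 2*(x - 2)/(2*x + 1)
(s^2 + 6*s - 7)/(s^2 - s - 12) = (-s^2 - 6*s + 7)/(-s^2 + s + 12)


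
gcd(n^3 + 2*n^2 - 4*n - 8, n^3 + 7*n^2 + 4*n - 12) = n + 2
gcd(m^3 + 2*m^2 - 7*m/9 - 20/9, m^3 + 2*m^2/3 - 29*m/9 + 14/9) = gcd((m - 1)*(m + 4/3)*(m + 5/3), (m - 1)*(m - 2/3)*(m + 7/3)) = m - 1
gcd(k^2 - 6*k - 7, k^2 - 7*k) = k - 7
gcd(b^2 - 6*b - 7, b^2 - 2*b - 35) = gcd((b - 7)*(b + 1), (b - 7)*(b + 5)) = b - 7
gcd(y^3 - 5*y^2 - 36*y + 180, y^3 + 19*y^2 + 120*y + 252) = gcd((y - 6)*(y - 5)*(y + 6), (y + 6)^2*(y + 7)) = y + 6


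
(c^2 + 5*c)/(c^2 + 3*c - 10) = c/(c - 2)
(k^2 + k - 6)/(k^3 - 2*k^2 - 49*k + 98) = (k + 3)/(k^2 - 49)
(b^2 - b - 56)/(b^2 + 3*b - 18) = (b^2 - b - 56)/(b^2 + 3*b - 18)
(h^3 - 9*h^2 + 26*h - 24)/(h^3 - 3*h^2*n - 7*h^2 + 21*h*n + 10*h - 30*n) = (h^2 - 7*h + 12)/(h^2 - 3*h*n - 5*h + 15*n)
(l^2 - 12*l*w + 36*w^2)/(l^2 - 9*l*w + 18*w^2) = (-l + 6*w)/(-l + 3*w)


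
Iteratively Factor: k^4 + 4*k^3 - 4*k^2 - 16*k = (k - 2)*(k^3 + 6*k^2 + 8*k) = (k - 2)*(k + 4)*(k^2 + 2*k) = k*(k - 2)*(k + 4)*(k + 2)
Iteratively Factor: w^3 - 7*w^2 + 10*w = (w - 5)*(w^2 - 2*w) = w*(w - 5)*(w - 2)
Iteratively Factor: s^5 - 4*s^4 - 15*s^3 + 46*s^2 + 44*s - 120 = (s + 2)*(s^4 - 6*s^3 - 3*s^2 + 52*s - 60) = (s - 5)*(s + 2)*(s^3 - s^2 - 8*s + 12) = (s - 5)*(s + 2)*(s + 3)*(s^2 - 4*s + 4) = (s - 5)*(s - 2)*(s + 2)*(s + 3)*(s - 2)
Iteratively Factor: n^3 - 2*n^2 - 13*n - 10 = (n + 1)*(n^2 - 3*n - 10) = (n - 5)*(n + 1)*(n + 2)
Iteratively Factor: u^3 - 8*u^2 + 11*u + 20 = (u + 1)*(u^2 - 9*u + 20) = (u - 5)*(u + 1)*(u - 4)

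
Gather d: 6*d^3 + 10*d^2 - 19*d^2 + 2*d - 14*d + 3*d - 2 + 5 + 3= 6*d^3 - 9*d^2 - 9*d + 6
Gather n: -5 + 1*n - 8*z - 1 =n - 8*z - 6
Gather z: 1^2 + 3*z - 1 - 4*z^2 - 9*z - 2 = -4*z^2 - 6*z - 2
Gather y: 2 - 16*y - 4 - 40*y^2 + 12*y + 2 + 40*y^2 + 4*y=0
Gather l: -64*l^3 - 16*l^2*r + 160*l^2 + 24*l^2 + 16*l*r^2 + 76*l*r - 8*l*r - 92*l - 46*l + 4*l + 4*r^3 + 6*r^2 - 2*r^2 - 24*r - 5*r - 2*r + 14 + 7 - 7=-64*l^3 + l^2*(184 - 16*r) + l*(16*r^2 + 68*r - 134) + 4*r^3 + 4*r^2 - 31*r + 14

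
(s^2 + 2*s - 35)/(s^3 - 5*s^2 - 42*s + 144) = (s^2 + 2*s - 35)/(s^3 - 5*s^2 - 42*s + 144)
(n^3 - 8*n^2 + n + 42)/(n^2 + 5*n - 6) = (n^3 - 8*n^2 + n + 42)/(n^2 + 5*n - 6)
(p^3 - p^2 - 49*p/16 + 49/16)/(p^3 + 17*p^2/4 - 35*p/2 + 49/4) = (p + 7/4)/(p + 7)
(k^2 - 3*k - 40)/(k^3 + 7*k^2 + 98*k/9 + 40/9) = 9*(k - 8)/(9*k^2 + 18*k + 8)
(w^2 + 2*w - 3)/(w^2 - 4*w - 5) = (-w^2 - 2*w + 3)/(-w^2 + 4*w + 5)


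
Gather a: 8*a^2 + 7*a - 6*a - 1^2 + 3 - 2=8*a^2 + a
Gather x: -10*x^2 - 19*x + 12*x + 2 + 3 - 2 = -10*x^2 - 7*x + 3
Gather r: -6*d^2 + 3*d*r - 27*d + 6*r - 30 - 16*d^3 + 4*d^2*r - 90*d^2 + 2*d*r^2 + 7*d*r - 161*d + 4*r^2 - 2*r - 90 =-16*d^3 - 96*d^2 - 188*d + r^2*(2*d + 4) + r*(4*d^2 + 10*d + 4) - 120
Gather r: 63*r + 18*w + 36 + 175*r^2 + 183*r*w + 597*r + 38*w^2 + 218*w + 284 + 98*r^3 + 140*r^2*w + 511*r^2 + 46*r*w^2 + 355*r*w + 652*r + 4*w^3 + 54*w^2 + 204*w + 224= 98*r^3 + r^2*(140*w + 686) + r*(46*w^2 + 538*w + 1312) + 4*w^3 + 92*w^2 + 440*w + 544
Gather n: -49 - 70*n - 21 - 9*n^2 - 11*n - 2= -9*n^2 - 81*n - 72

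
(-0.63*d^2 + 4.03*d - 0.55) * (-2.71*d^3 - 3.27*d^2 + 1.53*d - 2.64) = 1.7073*d^5 - 8.8612*d^4 - 12.6515*d^3 + 9.6276*d^2 - 11.4807*d + 1.452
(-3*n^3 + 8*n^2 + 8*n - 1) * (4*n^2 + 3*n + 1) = -12*n^5 + 23*n^4 + 53*n^3 + 28*n^2 + 5*n - 1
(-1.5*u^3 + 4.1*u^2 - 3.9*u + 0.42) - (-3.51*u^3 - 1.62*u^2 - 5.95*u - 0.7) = 2.01*u^3 + 5.72*u^2 + 2.05*u + 1.12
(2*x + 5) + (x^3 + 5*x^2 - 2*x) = x^3 + 5*x^2 + 5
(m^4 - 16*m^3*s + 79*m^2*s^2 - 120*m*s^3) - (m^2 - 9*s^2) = m^4 - 16*m^3*s + 79*m^2*s^2 - m^2 - 120*m*s^3 + 9*s^2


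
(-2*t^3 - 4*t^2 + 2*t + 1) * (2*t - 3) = -4*t^4 - 2*t^3 + 16*t^2 - 4*t - 3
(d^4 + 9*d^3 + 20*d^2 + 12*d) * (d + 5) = d^5 + 14*d^4 + 65*d^3 + 112*d^2 + 60*d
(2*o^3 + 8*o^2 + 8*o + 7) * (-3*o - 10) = -6*o^4 - 44*o^3 - 104*o^2 - 101*o - 70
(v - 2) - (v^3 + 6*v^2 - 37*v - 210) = -v^3 - 6*v^2 + 38*v + 208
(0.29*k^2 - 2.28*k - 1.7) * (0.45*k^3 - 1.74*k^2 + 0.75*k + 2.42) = 0.1305*k^5 - 1.5306*k^4 + 3.4197*k^3 + 1.9498*k^2 - 6.7926*k - 4.114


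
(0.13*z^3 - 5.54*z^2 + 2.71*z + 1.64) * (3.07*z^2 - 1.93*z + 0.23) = 0.3991*z^5 - 17.2587*z^4 + 19.0418*z^3 - 1.4697*z^2 - 2.5419*z + 0.3772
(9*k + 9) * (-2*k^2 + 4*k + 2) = -18*k^3 + 18*k^2 + 54*k + 18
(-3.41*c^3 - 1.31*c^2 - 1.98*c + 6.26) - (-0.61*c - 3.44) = -3.41*c^3 - 1.31*c^2 - 1.37*c + 9.7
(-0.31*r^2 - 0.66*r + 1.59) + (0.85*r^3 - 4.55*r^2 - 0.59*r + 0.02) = 0.85*r^3 - 4.86*r^2 - 1.25*r + 1.61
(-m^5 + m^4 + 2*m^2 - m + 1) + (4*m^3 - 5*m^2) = -m^5 + m^4 + 4*m^3 - 3*m^2 - m + 1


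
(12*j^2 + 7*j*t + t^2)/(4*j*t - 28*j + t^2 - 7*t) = (3*j + t)/(t - 7)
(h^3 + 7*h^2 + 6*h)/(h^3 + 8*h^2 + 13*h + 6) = h/(h + 1)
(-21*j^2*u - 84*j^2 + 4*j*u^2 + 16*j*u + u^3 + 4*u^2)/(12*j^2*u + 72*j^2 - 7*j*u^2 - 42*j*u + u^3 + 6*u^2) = (7*j*u + 28*j + u^2 + 4*u)/(-4*j*u - 24*j + u^2 + 6*u)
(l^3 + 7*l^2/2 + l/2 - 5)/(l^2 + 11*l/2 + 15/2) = (l^2 + l - 2)/(l + 3)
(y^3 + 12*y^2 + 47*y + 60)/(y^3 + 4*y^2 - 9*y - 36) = (y + 5)/(y - 3)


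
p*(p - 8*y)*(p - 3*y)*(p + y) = p^4 - 10*p^3*y + 13*p^2*y^2 + 24*p*y^3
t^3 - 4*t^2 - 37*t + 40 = (t - 8)*(t - 1)*(t + 5)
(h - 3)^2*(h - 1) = h^3 - 7*h^2 + 15*h - 9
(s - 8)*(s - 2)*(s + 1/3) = s^3 - 29*s^2/3 + 38*s/3 + 16/3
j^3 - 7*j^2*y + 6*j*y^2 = j*(j - 6*y)*(j - y)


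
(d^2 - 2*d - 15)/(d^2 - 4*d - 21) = (d - 5)/(d - 7)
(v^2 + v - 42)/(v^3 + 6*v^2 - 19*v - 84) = (v - 6)/(v^2 - v - 12)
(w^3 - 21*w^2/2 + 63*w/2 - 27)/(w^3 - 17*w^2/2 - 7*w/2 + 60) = (2*w^2 - 15*w + 18)/(2*w^2 - 11*w - 40)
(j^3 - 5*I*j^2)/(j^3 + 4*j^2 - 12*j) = j*(j - 5*I)/(j^2 + 4*j - 12)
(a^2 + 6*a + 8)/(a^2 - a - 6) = (a + 4)/(a - 3)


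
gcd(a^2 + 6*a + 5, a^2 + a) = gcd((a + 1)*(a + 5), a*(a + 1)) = a + 1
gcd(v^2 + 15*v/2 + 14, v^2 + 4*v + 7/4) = v + 7/2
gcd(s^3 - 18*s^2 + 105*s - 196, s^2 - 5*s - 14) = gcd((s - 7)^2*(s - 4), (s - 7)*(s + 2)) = s - 7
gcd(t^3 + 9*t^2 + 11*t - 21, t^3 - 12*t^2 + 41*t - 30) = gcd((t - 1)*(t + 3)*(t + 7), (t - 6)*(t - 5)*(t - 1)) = t - 1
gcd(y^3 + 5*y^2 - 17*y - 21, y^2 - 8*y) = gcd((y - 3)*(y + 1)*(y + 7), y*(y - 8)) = 1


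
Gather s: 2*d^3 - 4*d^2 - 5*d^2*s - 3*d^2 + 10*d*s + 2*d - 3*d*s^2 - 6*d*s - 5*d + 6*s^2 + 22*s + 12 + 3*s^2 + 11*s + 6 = 2*d^3 - 7*d^2 - 3*d + s^2*(9 - 3*d) + s*(-5*d^2 + 4*d + 33) + 18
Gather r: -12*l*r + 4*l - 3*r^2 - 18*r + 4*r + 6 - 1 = 4*l - 3*r^2 + r*(-12*l - 14) + 5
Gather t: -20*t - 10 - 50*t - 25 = -70*t - 35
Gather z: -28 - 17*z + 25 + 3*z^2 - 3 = 3*z^2 - 17*z - 6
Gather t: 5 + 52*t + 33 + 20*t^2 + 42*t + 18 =20*t^2 + 94*t + 56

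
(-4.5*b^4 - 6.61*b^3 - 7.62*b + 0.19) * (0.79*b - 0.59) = -3.555*b^5 - 2.5669*b^4 + 3.8999*b^3 - 6.0198*b^2 + 4.6459*b - 0.1121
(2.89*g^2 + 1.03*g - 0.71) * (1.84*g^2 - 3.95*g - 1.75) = 5.3176*g^4 - 9.5203*g^3 - 10.4324*g^2 + 1.002*g + 1.2425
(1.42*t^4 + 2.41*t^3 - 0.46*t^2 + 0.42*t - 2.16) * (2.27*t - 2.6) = 3.2234*t^5 + 1.7787*t^4 - 7.3102*t^3 + 2.1494*t^2 - 5.9952*t + 5.616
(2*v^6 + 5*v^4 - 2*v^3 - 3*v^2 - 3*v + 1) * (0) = 0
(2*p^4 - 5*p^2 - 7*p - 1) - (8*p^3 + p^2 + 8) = 2*p^4 - 8*p^3 - 6*p^2 - 7*p - 9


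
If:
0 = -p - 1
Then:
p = -1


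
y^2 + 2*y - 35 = (y - 5)*(y + 7)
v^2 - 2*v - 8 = (v - 4)*(v + 2)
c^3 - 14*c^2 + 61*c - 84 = (c - 7)*(c - 4)*(c - 3)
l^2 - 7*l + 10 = (l - 5)*(l - 2)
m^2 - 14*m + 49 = (m - 7)^2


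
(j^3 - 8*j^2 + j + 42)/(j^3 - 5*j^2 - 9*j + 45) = (j^2 - 5*j - 14)/(j^2 - 2*j - 15)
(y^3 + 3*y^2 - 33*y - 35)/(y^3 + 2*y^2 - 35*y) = (y + 1)/y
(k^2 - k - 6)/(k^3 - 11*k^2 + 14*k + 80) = (k - 3)/(k^2 - 13*k + 40)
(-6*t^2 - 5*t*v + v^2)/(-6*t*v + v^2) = (t + v)/v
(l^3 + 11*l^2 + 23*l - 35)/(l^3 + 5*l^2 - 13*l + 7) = (l + 5)/(l - 1)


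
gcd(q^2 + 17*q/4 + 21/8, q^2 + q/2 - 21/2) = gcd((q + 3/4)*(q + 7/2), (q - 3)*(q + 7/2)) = q + 7/2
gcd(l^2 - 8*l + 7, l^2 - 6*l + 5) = l - 1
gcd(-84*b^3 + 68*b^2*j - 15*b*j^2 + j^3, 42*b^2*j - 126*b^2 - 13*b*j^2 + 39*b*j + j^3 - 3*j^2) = 42*b^2 - 13*b*j + j^2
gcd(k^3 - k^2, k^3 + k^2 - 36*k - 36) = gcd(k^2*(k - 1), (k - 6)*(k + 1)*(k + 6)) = 1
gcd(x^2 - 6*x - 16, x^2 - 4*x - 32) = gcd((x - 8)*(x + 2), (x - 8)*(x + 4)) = x - 8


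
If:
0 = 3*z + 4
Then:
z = -4/3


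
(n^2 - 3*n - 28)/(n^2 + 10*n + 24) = (n - 7)/(n + 6)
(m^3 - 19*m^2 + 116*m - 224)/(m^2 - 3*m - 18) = (-m^3 + 19*m^2 - 116*m + 224)/(-m^2 + 3*m + 18)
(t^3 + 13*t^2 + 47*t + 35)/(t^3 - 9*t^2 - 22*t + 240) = (t^2 + 8*t + 7)/(t^2 - 14*t + 48)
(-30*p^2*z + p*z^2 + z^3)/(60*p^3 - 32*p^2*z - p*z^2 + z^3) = z/(-2*p + z)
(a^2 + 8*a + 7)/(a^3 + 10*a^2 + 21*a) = (a + 1)/(a*(a + 3))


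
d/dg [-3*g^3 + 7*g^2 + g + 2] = -9*g^2 + 14*g + 1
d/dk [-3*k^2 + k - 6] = 1 - 6*k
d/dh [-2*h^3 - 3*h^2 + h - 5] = -6*h^2 - 6*h + 1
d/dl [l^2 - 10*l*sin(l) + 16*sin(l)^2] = -10*l*cos(l) + 2*l - 10*sin(l) + 16*sin(2*l)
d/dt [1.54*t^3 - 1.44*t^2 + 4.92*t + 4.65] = 4.62*t^2 - 2.88*t + 4.92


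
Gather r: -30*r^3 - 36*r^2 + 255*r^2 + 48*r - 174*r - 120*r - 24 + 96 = -30*r^3 + 219*r^2 - 246*r + 72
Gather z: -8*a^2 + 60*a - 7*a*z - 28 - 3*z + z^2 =-8*a^2 + 60*a + z^2 + z*(-7*a - 3) - 28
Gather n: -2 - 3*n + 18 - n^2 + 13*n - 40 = -n^2 + 10*n - 24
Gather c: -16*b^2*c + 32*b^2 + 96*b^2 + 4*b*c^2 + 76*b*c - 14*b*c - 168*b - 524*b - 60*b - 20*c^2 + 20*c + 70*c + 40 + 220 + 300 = 128*b^2 - 752*b + c^2*(4*b - 20) + c*(-16*b^2 + 62*b + 90) + 560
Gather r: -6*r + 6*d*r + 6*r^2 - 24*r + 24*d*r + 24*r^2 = 30*r^2 + r*(30*d - 30)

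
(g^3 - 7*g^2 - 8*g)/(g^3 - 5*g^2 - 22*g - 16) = g/(g + 2)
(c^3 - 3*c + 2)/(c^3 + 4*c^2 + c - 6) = (c - 1)/(c + 3)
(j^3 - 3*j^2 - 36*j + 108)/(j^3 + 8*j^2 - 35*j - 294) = (j^2 + 3*j - 18)/(j^2 + 14*j + 49)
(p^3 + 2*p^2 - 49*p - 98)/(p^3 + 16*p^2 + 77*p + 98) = (p - 7)/(p + 7)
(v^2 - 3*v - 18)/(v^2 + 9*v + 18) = (v - 6)/(v + 6)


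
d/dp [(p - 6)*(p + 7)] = 2*p + 1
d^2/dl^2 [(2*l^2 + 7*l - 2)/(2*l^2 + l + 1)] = 6*(8*l^3 - 12*l^2 - 18*l - 1)/(8*l^6 + 12*l^5 + 18*l^4 + 13*l^3 + 9*l^2 + 3*l + 1)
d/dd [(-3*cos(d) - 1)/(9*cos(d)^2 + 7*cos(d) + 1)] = (27*sin(d)^2 - 18*cos(d) - 31)*sin(d)/(9*cos(d)^2 + 7*cos(d) + 1)^2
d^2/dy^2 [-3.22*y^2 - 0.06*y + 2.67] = -6.44000000000000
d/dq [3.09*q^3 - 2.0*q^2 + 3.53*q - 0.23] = 9.27*q^2 - 4.0*q + 3.53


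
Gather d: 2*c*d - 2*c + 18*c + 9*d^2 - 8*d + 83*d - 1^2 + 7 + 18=16*c + 9*d^2 + d*(2*c + 75) + 24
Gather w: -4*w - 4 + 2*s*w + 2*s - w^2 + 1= 2*s - w^2 + w*(2*s - 4) - 3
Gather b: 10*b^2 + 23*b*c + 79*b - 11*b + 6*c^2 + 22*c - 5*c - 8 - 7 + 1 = 10*b^2 + b*(23*c + 68) + 6*c^2 + 17*c - 14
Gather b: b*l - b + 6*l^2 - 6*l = b*(l - 1) + 6*l^2 - 6*l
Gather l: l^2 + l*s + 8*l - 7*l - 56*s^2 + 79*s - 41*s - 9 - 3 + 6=l^2 + l*(s + 1) - 56*s^2 + 38*s - 6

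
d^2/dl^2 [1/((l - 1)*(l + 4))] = 2*((l - 1)^2 + (l - 1)*(l + 4) + (l + 4)^2)/((l - 1)^3*(l + 4)^3)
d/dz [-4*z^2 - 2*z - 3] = -8*z - 2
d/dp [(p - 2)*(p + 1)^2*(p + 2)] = 4*p^3 + 6*p^2 - 6*p - 8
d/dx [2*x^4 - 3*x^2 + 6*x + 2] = 8*x^3 - 6*x + 6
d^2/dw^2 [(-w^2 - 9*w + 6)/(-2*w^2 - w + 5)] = 4*(17*w^3 - 21*w^2 + 117*w + 2)/(8*w^6 + 12*w^5 - 54*w^4 - 59*w^3 + 135*w^2 + 75*w - 125)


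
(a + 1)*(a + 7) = a^2 + 8*a + 7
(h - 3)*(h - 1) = h^2 - 4*h + 3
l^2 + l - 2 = (l - 1)*(l + 2)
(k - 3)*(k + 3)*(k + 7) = k^3 + 7*k^2 - 9*k - 63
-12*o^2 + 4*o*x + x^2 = (-2*o + x)*(6*o + x)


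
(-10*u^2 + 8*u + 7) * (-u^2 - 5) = 10*u^4 - 8*u^3 + 43*u^2 - 40*u - 35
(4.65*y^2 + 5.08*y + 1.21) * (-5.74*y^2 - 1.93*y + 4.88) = -26.691*y^4 - 38.1337*y^3 + 5.9422*y^2 + 22.4551*y + 5.9048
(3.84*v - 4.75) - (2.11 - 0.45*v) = 4.29*v - 6.86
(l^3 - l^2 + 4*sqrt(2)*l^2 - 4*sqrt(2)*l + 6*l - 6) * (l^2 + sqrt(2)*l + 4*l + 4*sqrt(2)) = l^5 + 3*l^4 + 5*sqrt(2)*l^4 + 10*l^3 + 15*sqrt(2)*l^3 - 14*sqrt(2)*l^2 + 42*l^2 - 56*l + 18*sqrt(2)*l - 24*sqrt(2)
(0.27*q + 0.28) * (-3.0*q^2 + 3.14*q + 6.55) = -0.81*q^3 + 0.00780000000000003*q^2 + 2.6477*q + 1.834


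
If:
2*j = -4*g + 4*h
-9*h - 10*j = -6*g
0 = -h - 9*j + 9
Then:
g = -261/28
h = -117/14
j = 27/14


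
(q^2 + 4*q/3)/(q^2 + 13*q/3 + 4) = q/(q + 3)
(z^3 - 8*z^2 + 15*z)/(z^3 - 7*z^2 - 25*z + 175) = z*(z - 3)/(z^2 - 2*z - 35)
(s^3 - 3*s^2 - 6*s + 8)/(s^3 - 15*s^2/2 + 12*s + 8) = 2*(s^2 + s - 2)/(2*s^2 - 7*s - 4)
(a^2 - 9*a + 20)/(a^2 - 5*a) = (a - 4)/a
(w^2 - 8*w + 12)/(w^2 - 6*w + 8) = (w - 6)/(w - 4)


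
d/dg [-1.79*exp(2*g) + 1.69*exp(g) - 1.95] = (1.69 - 3.58*exp(g))*exp(g)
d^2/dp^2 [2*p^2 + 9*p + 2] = 4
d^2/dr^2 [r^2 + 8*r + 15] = 2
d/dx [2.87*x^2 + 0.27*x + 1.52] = 5.74*x + 0.27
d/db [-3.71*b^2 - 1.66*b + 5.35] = -7.42*b - 1.66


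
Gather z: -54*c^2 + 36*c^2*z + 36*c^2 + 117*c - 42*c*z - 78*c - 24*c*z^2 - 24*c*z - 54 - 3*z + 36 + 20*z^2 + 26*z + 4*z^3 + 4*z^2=-18*c^2 + 39*c + 4*z^3 + z^2*(24 - 24*c) + z*(36*c^2 - 66*c + 23) - 18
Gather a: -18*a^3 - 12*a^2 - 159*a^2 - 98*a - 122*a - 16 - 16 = -18*a^3 - 171*a^2 - 220*a - 32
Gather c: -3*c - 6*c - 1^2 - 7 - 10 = -9*c - 18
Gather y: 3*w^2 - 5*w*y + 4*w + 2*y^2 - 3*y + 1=3*w^2 + 4*w + 2*y^2 + y*(-5*w - 3) + 1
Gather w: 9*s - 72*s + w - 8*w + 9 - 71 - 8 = -63*s - 7*w - 70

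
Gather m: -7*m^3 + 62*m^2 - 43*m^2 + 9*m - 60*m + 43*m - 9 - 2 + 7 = -7*m^3 + 19*m^2 - 8*m - 4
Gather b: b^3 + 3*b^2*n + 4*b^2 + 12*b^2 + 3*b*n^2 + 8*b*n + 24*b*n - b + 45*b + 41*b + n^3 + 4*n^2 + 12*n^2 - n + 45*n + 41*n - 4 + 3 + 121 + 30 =b^3 + b^2*(3*n + 16) + b*(3*n^2 + 32*n + 85) + n^3 + 16*n^2 + 85*n + 150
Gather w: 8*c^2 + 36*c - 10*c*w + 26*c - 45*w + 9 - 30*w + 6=8*c^2 + 62*c + w*(-10*c - 75) + 15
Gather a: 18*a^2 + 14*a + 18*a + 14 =18*a^2 + 32*a + 14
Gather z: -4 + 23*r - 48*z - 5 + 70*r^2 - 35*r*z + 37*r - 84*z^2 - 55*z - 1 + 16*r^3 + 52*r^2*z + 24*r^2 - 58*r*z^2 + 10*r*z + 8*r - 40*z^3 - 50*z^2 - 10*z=16*r^3 + 94*r^2 + 68*r - 40*z^3 + z^2*(-58*r - 134) + z*(52*r^2 - 25*r - 113) - 10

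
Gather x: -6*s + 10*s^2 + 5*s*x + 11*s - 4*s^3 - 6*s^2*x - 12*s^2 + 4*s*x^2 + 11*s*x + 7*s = -4*s^3 - 2*s^2 + 4*s*x^2 + 12*s + x*(-6*s^2 + 16*s)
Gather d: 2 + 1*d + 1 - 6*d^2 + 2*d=-6*d^2 + 3*d + 3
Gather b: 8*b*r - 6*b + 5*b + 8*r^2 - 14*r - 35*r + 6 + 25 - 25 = b*(8*r - 1) + 8*r^2 - 49*r + 6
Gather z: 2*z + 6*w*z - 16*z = z*(6*w - 14)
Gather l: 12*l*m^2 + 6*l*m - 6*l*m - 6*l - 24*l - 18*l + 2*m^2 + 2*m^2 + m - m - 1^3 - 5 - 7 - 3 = l*(12*m^2 - 48) + 4*m^2 - 16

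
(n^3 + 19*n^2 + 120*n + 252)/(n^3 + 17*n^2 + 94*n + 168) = (n + 6)/(n + 4)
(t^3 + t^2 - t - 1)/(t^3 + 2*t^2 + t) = (t - 1)/t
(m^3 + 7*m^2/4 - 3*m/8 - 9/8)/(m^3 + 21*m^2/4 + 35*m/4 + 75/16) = 2*(4*m^2 + m - 3)/(8*m^2 + 30*m + 25)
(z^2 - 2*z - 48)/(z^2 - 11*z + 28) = (z^2 - 2*z - 48)/(z^2 - 11*z + 28)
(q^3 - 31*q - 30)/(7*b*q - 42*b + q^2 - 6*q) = (q^2 + 6*q + 5)/(7*b + q)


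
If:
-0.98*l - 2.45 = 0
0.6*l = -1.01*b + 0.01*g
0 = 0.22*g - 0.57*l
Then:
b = 1.42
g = -6.48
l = -2.50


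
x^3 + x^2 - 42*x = x*(x - 6)*(x + 7)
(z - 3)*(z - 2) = z^2 - 5*z + 6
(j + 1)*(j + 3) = j^2 + 4*j + 3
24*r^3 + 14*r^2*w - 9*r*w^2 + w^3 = (-6*r + w)*(-4*r + w)*(r + w)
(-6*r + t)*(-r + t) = 6*r^2 - 7*r*t + t^2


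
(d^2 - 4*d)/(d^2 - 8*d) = (d - 4)/(d - 8)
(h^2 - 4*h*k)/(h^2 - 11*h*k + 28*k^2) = h/(h - 7*k)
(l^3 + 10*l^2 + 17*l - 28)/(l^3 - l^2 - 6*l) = (-l^3 - 10*l^2 - 17*l + 28)/(l*(-l^2 + l + 6))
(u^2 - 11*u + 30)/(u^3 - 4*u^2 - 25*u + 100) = (u - 6)/(u^2 + u - 20)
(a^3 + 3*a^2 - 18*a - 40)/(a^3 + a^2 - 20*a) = (a + 2)/a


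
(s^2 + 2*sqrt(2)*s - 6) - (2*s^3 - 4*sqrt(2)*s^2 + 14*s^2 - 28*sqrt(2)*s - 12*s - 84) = -2*s^3 - 13*s^2 + 4*sqrt(2)*s^2 + 12*s + 30*sqrt(2)*s + 78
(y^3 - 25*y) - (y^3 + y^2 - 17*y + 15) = -y^2 - 8*y - 15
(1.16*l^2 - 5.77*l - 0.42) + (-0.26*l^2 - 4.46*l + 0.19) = 0.9*l^2 - 10.23*l - 0.23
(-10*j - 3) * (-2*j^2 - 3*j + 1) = 20*j^3 + 36*j^2 - j - 3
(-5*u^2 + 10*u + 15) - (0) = -5*u^2 + 10*u + 15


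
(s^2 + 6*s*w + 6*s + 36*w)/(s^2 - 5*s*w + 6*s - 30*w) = (s + 6*w)/(s - 5*w)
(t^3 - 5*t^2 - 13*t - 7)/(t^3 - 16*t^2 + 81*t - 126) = (t^2 + 2*t + 1)/(t^2 - 9*t + 18)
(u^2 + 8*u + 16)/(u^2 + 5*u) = (u^2 + 8*u + 16)/(u*(u + 5))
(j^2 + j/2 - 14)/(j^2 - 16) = (j - 7/2)/(j - 4)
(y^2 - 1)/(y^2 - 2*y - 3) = (y - 1)/(y - 3)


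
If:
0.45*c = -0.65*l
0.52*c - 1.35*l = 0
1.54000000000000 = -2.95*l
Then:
No Solution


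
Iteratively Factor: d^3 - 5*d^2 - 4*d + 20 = (d + 2)*(d^2 - 7*d + 10) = (d - 2)*(d + 2)*(d - 5)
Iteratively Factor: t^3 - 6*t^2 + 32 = (t + 2)*(t^2 - 8*t + 16) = (t - 4)*(t + 2)*(t - 4)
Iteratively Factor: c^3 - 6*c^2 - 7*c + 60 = (c + 3)*(c^2 - 9*c + 20) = (c - 5)*(c + 3)*(c - 4)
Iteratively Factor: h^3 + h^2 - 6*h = (h - 2)*(h^2 + 3*h) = (h - 2)*(h + 3)*(h)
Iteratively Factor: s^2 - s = (s)*(s - 1)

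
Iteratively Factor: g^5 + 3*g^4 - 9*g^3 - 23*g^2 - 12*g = (g - 3)*(g^4 + 6*g^3 + 9*g^2 + 4*g) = g*(g - 3)*(g^3 + 6*g^2 + 9*g + 4) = g*(g - 3)*(g + 4)*(g^2 + 2*g + 1) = g*(g - 3)*(g + 1)*(g + 4)*(g + 1)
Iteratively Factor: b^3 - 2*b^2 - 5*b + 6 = (b - 1)*(b^2 - b - 6) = (b - 1)*(b + 2)*(b - 3)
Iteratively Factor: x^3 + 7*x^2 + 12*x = (x + 3)*(x^2 + 4*x) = (x + 3)*(x + 4)*(x)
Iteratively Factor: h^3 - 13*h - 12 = (h + 1)*(h^2 - h - 12) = (h - 4)*(h + 1)*(h + 3)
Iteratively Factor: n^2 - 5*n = (n - 5)*(n)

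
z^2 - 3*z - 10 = (z - 5)*(z + 2)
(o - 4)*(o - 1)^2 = o^3 - 6*o^2 + 9*o - 4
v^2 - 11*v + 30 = (v - 6)*(v - 5)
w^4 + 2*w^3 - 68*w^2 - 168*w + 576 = (w - 8)*(w - 2)*(w + 6)^2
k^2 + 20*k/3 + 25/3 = (k + 5/3)*(k + 5)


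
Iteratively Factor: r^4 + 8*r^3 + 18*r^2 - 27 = (r - 1)*(r^3 + 9*r^2 + 27*r + 27) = (r - 1)*(r + 3)*(r^2 + 6*r + 9) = (r - 1)*(r + 3)^2*(r + 3)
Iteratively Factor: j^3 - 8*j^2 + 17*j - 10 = (j - 1)*(j^2 - 7*j + 10) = (j - 2)*(j - 1)*(j - 5)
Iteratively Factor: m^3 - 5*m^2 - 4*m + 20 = (m - 2)*(m^2 - 3*m - 10) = (m - 2)*(m + 2)*(m - 5)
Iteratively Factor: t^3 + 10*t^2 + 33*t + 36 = (t + 4)*(t^2 + 6*t + 9) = (t + 3)*(t + 4)*(t + 3)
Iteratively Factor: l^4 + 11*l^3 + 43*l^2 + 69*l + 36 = (l + 4)*(l^3 + 7*l^2 + 15*l + 9) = (l + 1)*(l + 4)*(l^2 + 6*l + 9) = (l + 1)*(l + 3)*(l + 4)*(l + 3)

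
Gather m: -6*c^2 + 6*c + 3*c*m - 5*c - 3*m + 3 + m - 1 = -6*c^2 + c + m*(3*c - 2) + 2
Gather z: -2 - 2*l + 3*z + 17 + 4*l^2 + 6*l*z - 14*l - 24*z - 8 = 4*l^2 - 16*l + z*(6*l - 21) + 7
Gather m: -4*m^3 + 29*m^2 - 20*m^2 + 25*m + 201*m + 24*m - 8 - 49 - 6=-4*m^3 + 9*m^2 + 250*m - 63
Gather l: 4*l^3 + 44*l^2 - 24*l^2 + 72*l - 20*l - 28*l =4*l^3 + 20*l^2 + 24*l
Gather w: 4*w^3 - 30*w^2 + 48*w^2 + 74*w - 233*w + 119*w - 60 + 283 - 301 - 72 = 4*w^3 + 18*w^2 - 40*w - 150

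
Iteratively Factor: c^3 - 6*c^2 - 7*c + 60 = (c + 3)*(c^2 - 9*c + 20) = (c - 4)*(c + 3)*(c - 5)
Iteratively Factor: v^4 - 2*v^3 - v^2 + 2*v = (v)*(v^3 - 2*v^2 - v + 2) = v*(v - 1)*(v^2 - v - 2) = v*(v - 1)*(v + 1)*(v - 2)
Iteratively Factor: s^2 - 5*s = (s - 5)*(s)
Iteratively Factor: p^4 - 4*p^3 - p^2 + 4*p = (p)*(p^3 - 4*p^2 - p + 4) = p*(p + 1)*(p^2 - 5*p + 4) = p*(p - 1)*(p + 1)*(p - 4)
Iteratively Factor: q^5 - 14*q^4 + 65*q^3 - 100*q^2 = (q)*(q^4 - 14*q^3 + 65*q^2 - 100*q) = q*(q - 4)*(q^3 - 10*q^2 + 25*q) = q^2*(q - 4)*(q^2 - 10*q + 25) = q^2*(q - 5)*(q - 4)*(q - 5)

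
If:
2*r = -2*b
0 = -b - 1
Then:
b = -1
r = 1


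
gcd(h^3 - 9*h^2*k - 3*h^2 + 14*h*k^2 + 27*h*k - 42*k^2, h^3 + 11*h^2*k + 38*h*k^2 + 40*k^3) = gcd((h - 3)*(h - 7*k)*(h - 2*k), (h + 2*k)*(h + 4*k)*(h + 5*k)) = 1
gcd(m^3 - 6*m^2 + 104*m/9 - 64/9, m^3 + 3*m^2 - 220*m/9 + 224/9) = m^2 - 4*m + 32/9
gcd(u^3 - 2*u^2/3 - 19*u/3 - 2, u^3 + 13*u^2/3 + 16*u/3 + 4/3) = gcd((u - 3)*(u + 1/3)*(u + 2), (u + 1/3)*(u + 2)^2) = u^2 + 7*u/3 + 2/3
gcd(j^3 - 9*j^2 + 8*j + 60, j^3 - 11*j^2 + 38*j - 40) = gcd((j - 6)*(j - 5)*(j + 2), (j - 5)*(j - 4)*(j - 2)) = j - 5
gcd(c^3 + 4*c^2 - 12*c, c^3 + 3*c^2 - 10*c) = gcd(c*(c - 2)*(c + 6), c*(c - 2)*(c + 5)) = c^2 - 2*c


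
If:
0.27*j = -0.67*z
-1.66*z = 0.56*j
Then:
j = 0.00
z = 0.00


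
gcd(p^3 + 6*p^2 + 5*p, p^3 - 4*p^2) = p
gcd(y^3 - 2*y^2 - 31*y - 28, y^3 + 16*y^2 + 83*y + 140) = y + 4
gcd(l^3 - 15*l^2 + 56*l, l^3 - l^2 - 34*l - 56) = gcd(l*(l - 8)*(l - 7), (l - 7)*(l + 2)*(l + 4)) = l - 7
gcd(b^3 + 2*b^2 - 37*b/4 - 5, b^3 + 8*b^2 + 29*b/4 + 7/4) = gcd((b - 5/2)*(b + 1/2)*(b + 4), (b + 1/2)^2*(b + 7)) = b + 1/2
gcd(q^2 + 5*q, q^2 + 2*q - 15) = q + 5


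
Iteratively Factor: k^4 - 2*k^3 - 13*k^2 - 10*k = (k - 5)*(k^3 + 3*k^2 + 2*k) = k*(k - 5)*(k^2 + 3*k + 2) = k*(k - 5)*(k + 1)*(k + 2)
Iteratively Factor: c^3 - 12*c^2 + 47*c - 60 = (c - 3)*(c^2 - 9*c + 20) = (c - 5)*(c - 3)*(c - 4)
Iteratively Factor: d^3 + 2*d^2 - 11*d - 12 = (d - 3)*(d^2 + 5*d + 4) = (d - 3)*(d + 4)*(d + 1)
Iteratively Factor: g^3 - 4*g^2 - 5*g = (g)*(g^2 - 4*g - 5) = g*(g + 1)*(g - 5)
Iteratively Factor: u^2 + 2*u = (u)*(u + 2)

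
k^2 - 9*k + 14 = (k - 7)*(k - 2)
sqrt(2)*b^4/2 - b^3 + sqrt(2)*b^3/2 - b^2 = b^2*(b - sqrt(2))*(sqrt(2)*b/2 + sqrt(2)/2)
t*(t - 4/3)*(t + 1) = t^3 - t^2/3 - 4*t/3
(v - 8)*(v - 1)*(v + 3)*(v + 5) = v^4 - v^3 - 49*v^2 - 71*v + 120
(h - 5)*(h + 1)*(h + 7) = h^3 + 3*h^2 - 33*h - 35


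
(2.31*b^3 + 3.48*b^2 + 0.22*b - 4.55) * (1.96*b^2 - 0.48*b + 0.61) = 4.5276*b^5 + 5.712*b^4 + 0.1699*b^3 - 6.9008*b^2 + 2.3182*b - 2.7755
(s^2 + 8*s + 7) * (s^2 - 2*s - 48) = s^4 + 6*s^3 - 57*s^2 - 398*s - 336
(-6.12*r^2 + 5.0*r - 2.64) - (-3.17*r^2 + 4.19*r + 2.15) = -2.95*r^2 + 0.81*r - 4.79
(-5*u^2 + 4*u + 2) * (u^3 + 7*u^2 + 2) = -5*u^5 - 31*u^4 + 30*u^3 + 4*u^2 + 8*u + 4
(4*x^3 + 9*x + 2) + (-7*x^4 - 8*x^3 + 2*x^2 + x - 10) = -7*x^4 - 4*x^3 + 2*x^2 + 10*x - 8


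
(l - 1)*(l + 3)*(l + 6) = l^3 + 8*l^2 + 9*l - 18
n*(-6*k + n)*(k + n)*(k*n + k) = -6*k^3*n^2 - 6*k^3*n - 5*k^2*n^3 - 5*k^2*n^2 + k*n^4 + k*n^3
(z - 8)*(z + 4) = z^2 - 4*z - 32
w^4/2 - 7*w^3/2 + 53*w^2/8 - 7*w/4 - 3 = (w/2 + 1/4)*(w - 4)*(w - 2)*(w - 3/2)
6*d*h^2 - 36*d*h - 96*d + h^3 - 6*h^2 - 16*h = (6*d + h)*(h - 8)*(h + 2)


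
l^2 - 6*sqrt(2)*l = l*(l - 6*sqrt(2))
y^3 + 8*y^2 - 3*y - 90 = (y - 3)*(y + 5)*(y + 6)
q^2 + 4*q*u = q*(q + 4*u)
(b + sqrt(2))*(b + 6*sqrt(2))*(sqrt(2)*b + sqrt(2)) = sqrt(2)*b^3 + sqrt(2)*b^2 + 14*b^2 + 14*b + 12*sqrt(2)*b + 12*sqrt(2)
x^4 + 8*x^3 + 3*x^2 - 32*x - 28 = (x - 2)*(x + 1)*(x + 2)*(x + 7)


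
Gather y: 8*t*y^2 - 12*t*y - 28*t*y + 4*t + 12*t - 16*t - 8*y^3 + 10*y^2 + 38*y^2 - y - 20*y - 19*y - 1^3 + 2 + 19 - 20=-8*y^3 + y^2*(8*t + 48) + y*(-40*t - 40)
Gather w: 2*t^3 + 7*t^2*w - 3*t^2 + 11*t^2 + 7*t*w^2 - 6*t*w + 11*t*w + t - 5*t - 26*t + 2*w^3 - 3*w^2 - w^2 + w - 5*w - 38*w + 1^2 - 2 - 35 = 2*t^3 + 8*t^2 - 30*t + 2*w^3 + w^2*(7*t - 4) + w*(7*t^2 + 5*t - 42) - 36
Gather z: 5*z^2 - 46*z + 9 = 5*z^2 - 46*z + 9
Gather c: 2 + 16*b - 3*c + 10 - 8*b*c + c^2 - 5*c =16*b + c^2 + c*(-8*b - 8) + 12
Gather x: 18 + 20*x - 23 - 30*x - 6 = -10*x - 11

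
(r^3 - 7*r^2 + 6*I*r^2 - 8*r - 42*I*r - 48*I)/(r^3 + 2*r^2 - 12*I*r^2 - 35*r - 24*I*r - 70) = (r^3 + r^2*(-7 + 6*I) + r*(-8 - 42*I) - 48*I)/(r^3 + r^2*(2 - 12*I) + r*(-35 - 24*I) - 70)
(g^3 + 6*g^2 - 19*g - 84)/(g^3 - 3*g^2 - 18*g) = (g^2 + 3*g - 28)/(g*(g - 6))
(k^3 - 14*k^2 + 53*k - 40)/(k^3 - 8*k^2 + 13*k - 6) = (k^2 - 13*k + 40)/(k^2 - 7*k + 6)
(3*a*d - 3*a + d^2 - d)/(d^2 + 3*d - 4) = (3*a + d)/(d + 4)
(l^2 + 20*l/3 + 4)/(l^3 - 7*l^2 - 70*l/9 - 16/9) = 3*(l + 6)/(3*l^2 - 23*l - 8)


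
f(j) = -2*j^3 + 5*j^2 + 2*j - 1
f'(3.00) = -22.00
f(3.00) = -4.00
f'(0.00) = 2.00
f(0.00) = -1.00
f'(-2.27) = -51.62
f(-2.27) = 43.62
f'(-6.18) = -288.95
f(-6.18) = 649.66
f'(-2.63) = -65.80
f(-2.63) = 64.71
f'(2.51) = -10.70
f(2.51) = 3.89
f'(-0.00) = 2.00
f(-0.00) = -1.00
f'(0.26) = 4.19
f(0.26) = -0.18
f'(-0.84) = -10.63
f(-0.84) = 2.03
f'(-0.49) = -4.34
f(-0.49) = -0.54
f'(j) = -6*j^2 + 10*j + 2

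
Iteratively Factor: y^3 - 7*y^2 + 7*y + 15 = (y - 5)*(y^2 - 2*y - 3) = (y - 5)*(y + 1)*(y - 3)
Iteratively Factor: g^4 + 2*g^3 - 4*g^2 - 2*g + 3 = (g - 1)*(g^3 + 3*g^2 - g - 3) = (g - 1)^2*(g^2 + 4*g + 3) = (g - 1)^2*(g + 1)*(g + 3)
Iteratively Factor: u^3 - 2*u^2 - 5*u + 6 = (u + 2)*(u^2 - 4*u + 3) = (u - 1)*(u + 2)*(u - 3)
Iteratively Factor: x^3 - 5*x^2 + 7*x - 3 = (x - 1)*(x^2 - 4*x + 3) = (x - 3)*(x - 1)*(x - 1)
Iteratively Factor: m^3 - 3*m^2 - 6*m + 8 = (m - 1)*(m^2 - 2*m - 8) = (m - 4)*(m - 1)*(m + 2)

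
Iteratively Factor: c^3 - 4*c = (c - 2)*(c^2 + 2*c) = (c - 2)*(c + 2)*(c)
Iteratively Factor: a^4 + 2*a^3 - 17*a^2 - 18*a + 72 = (a - 3)*(a^3 + 5*a^2 - 2*a - 24) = (a - 3)*(a + 4)*(a^2 + a - 6) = (a - 3)*(a + 3)*(a + 4)*(a - 2)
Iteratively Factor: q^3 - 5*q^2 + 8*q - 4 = (q - 2)*(q^2 - 3*q + 2) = (q - 2)^2*(q - 1)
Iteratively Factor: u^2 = (u)*(u)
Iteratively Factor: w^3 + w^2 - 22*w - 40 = (w + 2)*(w^2 - w - 20) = (w - 5)*(w + 2)*(w + 4)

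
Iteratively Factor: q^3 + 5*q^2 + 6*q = (q)*(q^2 + 5*q + 6) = q*(q + 2)*(q + 3)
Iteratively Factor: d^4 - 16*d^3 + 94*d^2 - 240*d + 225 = (d - 5)*(d^3 - 11*d^2 + 39*d - 45) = (d - 5)*(d - 3)*(d^2 - 8*d + 15) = (d - 5)*(d - 3)^2*(d - 5)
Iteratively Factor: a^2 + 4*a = (a + 4)*(a)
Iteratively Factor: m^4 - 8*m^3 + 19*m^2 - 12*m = (m - 1)*(m^3 - 7*m^2 + 12*m) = (m - 4)*(m - 1)*(m^2 - 3*m) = (m - 4)*(m - 3)*(m - 1)*(m)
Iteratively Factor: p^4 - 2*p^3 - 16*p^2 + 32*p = (p - 4)*(p^3 + 2*p^2 - 8*p) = (p - 4)*(p + 4)*(p^2 - 2*p) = (p - 4)*(p - 2)*(p + 4)*(p)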